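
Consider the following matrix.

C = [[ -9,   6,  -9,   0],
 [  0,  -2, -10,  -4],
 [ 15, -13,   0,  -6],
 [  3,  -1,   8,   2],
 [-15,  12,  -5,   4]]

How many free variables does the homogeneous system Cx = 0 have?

2

Row reduce to echelon form.
R3 ← R3 + (5/3)·R1: [0, -3, -15, -6]
R4 ← R4 + (1/3)·R1: [0, 1, 5, 2]
R5 ← R5 − (5/3)·R1: [0, 2, 10, 4]
R3 ← R3 − (3/2)·R2: [0, 0, 0, 0]
R4 ← R4 + (1/2)·R2: [0, 0, 0, 0]
R5 ← R5 + R2: [0, 0, 0, 0]
2 nonzero rows, so rank(C) = 2.
C has 4 columns; by rank–nullity, nullity = 4 − 2 = 2.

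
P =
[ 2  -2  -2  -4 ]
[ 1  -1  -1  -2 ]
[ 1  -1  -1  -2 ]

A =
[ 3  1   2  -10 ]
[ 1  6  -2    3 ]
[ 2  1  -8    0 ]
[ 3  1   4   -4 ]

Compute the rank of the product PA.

First compute PA:
[[-12, -16,   8, -10],
 [ -6,  -8,   4,  -5],
 [ -6,  -8,   4,  -5]]
Now row reduce the product.
R2 ← R2 − (1/2)·R1: [0, 0, 0, 0]
R3 ← R3 − (1/2)·R1: [0, 0, 0, 0]
1 nonzero row, so rank(PA) = 1.

1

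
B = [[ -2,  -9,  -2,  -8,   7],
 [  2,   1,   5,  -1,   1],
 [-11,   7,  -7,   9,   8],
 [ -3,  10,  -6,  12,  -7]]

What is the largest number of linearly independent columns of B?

3

Row reduce to echelon form.
R2 ← R2 + R1: [0, -8, 3, -9, 8]
R3 ← R3 − (11/2)·R1: [0, 113/2, 4, 53, -61/2]
R4 ← R4 − (3/2)·R1: [0, 47/2, -3, 24, -35/2]
R3 ← R3 + (113/16)·R2: [0, 0, 403/16, -169/16, 26]
R4 ← R4 + (47/16)·R2: [0, 0, 93/16, -39/16, 6]
R4 ← R4 − (3/13)·R3: [0, 0, 0, 0, 0]
Echelon form has 3 nonzero rows, so rank(B) = 3.
The rank gives the maximum number of linearly independent columns: 3.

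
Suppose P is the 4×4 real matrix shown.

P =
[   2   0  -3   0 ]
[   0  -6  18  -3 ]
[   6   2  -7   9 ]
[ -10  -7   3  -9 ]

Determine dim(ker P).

0

Row reduce to echelon form.
R3 ← R3 − (3)·R1: [0, 2, 2, 9]
R4 ← R4 + (5)·R1: [0, -7, -12, -9]
R3 ← R3 + (1/3)·R2: [0, 0, 8, 8]
R4 ← R4 − (7/6)·R2: [0, 0, -33, -11/2]
R4 ← R4 + (33/8)·R3: [0, 0, 0, 55/2]
4 nonzero rows, so rank(P) = 4.
P has 4 columns; by rank–nullity, nullity = 4 − 4 = 0.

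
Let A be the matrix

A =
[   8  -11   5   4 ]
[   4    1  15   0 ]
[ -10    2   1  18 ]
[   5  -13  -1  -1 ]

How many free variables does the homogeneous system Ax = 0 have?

Row reduce to echelon form.
R2 ← R2 − (1/2)·R1: [0, 13/2, 25/2, -2]
R3 ← R3 + (5/4)·R1: [0, -47/4, 29/4, 23]
R4 ← R4 − (5/8)·R1: [0, -49/8, -33/8, -7/2]
R3 ← R3 + (47/26)·R2: [0, 0, 388/13, 252/13]
R4 ← R4 + (49/52)·R2: [0, 0, 199/26, -70/13]
R4 ← R4 − (199/776)·R3: [0, 0, 0, -2009/194]
4 nonzero rows, so rank(A) = 4.
A has 4 columns; by rank–nullity, nullity = 4 − 4 = 0.

0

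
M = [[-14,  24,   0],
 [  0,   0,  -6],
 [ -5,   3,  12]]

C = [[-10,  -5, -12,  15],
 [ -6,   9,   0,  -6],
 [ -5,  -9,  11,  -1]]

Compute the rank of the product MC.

First compute MC:
[[ -4, 286, 168, -354],
 [ 30,  54, -66,   6],
 [-28, -56, 192, -105]]
Now row reduce the product.
R2 ← R2 + (15/2)·R1: [0, 2199, 1194, -2649]
R3 ← R3 − (7)·R1: [0, -2058, -984, 2373]
R3 ← R3 + (686/733)·R2: [0, 0, 97812/733, -77805/733]
3 nonzero rows, so rank(MC) = 3.

3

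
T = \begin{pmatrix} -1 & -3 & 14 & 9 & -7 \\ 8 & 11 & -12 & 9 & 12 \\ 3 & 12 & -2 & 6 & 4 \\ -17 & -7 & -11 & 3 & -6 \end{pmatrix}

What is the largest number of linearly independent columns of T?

Row reduce to echelon form.
R2 ← R2 + (8)·R1: [0, -13, 100, 81, -44]
R3 ← R3 + (3)·R1: [0, 3, 40, 33, -17]
R4 ← R4 − (17)·R1: [0, 44, -249, -150, 113]
R3 ← R3 + (3/13)·R2: [0, 0, 820/13, 672/13, -353/13]
R4 ← R4 + (44/13)·R2: [0, 0, 1163/13, 1614/13, -467/13]
R4 ← R4 − (1163/820)·R3: [0, 0, 0, 10422/205, 2123/820]
Echelon form has 4 nonzero rows, so rank(T) = 4.
The rank gives the maximum number of linearly independent columns: 4.

4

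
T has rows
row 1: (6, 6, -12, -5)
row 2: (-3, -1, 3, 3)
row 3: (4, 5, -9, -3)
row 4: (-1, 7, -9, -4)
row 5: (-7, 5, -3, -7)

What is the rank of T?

Row reduce to echelon form.
R2 ← R2 + (1/2)·R1: [0, 2, -3, 1/2]
R3 ← R3 − (2/3)·R1: [0, 1, -1, 1/3]
R4 ← R4 + (1/6)·R1: [0, 8, -11, -29/6]
R5 ← R5 + (7/6)·R1: [0, 12, -17, -77/6]
R3 ← R3 − (1/2)·R2: [0, 0, 1/2, 1/12]
R4 ← R4 − (4)·R2: [0, 0, 1, -41/6]
R5 ← R5 − (6)·R2: [0, 0, 1, -95/6]
R4 ← R4 − (2)·R3: [0, 0, 0, -7]
R5 ← R5 − (2)·R3: [0, 0, 0, -16]
R5 ← R5 − (16/7)·R4: [0, 0, 0, 0]
Echelon form has 4 nonzero rows, so rank(T) = 4.

4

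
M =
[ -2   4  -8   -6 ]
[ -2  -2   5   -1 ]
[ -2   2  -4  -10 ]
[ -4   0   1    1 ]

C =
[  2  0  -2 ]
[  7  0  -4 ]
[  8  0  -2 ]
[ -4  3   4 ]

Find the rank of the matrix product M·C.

3

First compute MC:
[[-16, -18, -20],
 [ 26,  -3,  -2],
 [ 18, -30, -36],
 [ -4,   3,  10]]
Now row reduce the product.
R2 ← R2 + (13/8)·R1: [0, -129/4, -69/2]
R3 ← R3 + (9/8)·R1: [0, -201/4, -117/2]
R4 ← R4 − (1/4)·R1: [0, 15/2, 15]
R3 ← R3 − (67/43)·R2: [0, 0, -204/43]
R4 ← R4 + (10/43)·R2: [0, 0, 300/43]
R4 ← R4 + (25/17)·R3: [0, 0, 0]
3 nonzero rows, so rank(MC) = 3.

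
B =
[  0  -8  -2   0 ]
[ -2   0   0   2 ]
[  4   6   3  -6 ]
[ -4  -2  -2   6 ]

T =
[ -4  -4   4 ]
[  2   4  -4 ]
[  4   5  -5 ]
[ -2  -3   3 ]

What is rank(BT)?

2

First compute BT:
[[-24, -42,  42],
 [  4,   2,  -2],
 [ 20,  41, -41],
 [ -8, -20,  20]]
Now row reduce the product.
R2 ← R2 + (1/6)·R1: [0, -5, 5]
R3 ← R3 + (5/6)·R1: [0, 6, -6]
R4 ← R4 − (1/3)·R1: [0, -6, 6]
R3 ← R3 + (6/5)·R2: [0, 0, 0]
R4 ← R4 − (6/5)·R2: [0, 0, 0]
2 nonzero rows, so rank(BT) = 2.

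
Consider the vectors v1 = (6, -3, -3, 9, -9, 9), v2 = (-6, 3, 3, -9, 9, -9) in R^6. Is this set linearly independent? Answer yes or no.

Form the matrix with these vectors as rows and row reduce.
R2 ← R2 + R1: [0, 0, 0, 0, 0, 0]
1 nonzero row, so the 2 vectors span a space of dimension 1.
Since 1 < 2, the vectors are linearly dependent.

no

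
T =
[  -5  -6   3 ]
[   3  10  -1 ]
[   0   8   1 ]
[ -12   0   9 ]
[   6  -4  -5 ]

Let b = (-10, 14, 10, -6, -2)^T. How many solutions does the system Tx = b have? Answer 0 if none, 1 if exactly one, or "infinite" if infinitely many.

Row reduce the augmented matrix [T | b].
R2 ← R2 + (3/5)·R1: [0, 32/5, 4/5, 8]
R4 ← R4 − (12/5)·R1: [0, 72/5, 9/5, 18]
R5 ← R5 + (6/5)·R1: [0, -56/5, -7/5, -14]
R3 ← R3 − (5/4)·R2: [0, 0, 0, 0]
R4 ← R4 − (9/4)·R2: [0, 0, 0, 0]
R5 ← R5 + (7/4)·R2: [0, 0, 0, 0]
The echelon form has 2 nonzero rows, and every pivot lies in the first 3 columns, so rank(T) = rank([T|b]) = 2.
The system is consistent.
rank = 2 < 3 unknowns, so there are infinitely many solutions.

infinite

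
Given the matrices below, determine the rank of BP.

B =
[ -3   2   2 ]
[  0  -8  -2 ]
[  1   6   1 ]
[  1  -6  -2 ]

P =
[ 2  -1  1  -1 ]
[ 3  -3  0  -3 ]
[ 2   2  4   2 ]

2

First compute BP:
[[  4,   1,   5,   1],
 [-28,  20,  -8,  20],
 [ 22, -17,   5, -17],
 [-20,  13,  -7,  13]]
Now row reduce the product.
R2 ← R2 + (7)·R1: [0, 27, 27, 27]
R3 ← R3 − (11/2)·R1: [0, -45/2, -45/2, -45/2]
R4 ← R4 + (5)·R1: [0, 18, 18, 18]
R3 ← R3 + (5/6)·R2: [0, 0, 0, 0]
R4 ← R4 − (2/3)·R2: [0, 0, 0, 0]
2 nonzero rows, so rank(BP) = 2.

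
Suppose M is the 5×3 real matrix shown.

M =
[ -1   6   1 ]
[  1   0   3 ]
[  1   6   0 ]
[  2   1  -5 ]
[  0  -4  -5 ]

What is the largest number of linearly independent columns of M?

3

Row reduce to echelon form.
R2 ← R2 + R1: [0, 6, 4]
R3 ← R3 + R1: [0, 12, 1]
R4 ← R4 + (2)·R1: [0, 13, -3]
R3 ← R3 − (2)·R2: [0, 0, -7]
R4 ← R4 − (13/6)·R2: [0, 0, -35/3]
R5 ← R5 + (2/3)·R2: [0, 0, -7/3]
R4 ← R4 − (5/3)·R3: [0, 0, 0]
R5 ← R5 − (1/3)·R3: [0, 0, 0]
Echelon form has 3 nonzero rows, so rank(M) = 3.
The rank gives the maximum number of linearly independent columns: 3.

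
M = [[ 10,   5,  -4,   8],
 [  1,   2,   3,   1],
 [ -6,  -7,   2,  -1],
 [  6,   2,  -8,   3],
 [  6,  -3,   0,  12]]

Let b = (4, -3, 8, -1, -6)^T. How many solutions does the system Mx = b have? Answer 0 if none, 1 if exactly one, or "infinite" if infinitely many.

Row reduce the augmented matrix [M | b].
R2 ← R2 − (1/10)·R1: [0, 3/2, 17/5, 1/5, -17/5]
R3 ← R3 + (3/5)·R1: [0, -4, -2/5, 19/5, 52/5]
R4 ← R4 − (3/5)·R1: [0, -1, -28/5, -9/5, -17/5]
R5 ← R5 − (3/5)·R1: [0, -6, 12/5, 36/5, -42/5]
R3 ← R3 + (8/3)·R2: [0, 0, 26/3, 13/3, 4/3]
R4 ← R4 + (2/3)·R2: [0, 0, -10/3, -5/3, -17/3]
R5 ← R5 + (4)·R2: [0, 0, 16, 8, -22]
R4 ← R4 + (5/13)·R3: [0, 0, 0, 0, -67/13]
R5 ← R5 − (24/13)·R3: [0, 0, 0, 0, -318/13]
R5 ← R5 − (318/67)·R4: [0, 0, 0, 0, 0]
The echelon form has 4 nonzero rows; the last pivot sits in the augmented column, so rank(M) = 3 but rank([M|b]) = 4.
Since the ranks differ, the system is inconsistent.
It has no solutions.

0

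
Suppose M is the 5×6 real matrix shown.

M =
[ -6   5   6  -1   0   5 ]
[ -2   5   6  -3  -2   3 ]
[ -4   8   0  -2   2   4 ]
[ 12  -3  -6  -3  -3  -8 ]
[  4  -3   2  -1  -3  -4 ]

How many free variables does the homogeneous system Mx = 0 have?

Row reduce to echelon form.
R2 ← R2 − (1/3)·R1: [0, 10/3, 4, -8/3, -2, 4/3]
R3 ← R3 − (2/3)·R1: [0, 14/3, -4, -4/3, 2, 2/3]
R4 ← R4 + (2)·R1: [0, 7, 6, -5, -3, 2]
R5 ← R5 + (2/3)·R1: [0, 1/3, 6, -5/3, -3, -2/3]
R3 ← R3 − (7/5)·R2: [0, 0, -48/5, 12/5, 24/5, -6/5]
R4 ← R4 − (21/10)·R2: [0, 0, -12/5, 3/5, 6/5, -4/5]
R5 ← R5 − (1/10)·R2: [0, 0, 28/5, -7/5, -14/5, -4/5]
R4 ← R4 − (1/4)·R3: [0, 0, 0, 0, 0, -1/2]
R5 ← R5 + (7/12)·R3: [0, 0, 0, 0, 0, -3/2]
R5 ← R5 − (3)·R4: [0, 0, 0, 0, 0, 0]
4 nonzero rows, so rank(M) = 4.
M has 6 columns; by rank–nullity, nullity = 6 − 4 = 2.

2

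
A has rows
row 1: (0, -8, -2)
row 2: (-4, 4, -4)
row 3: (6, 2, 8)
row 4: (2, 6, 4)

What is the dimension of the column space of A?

2

Row reduce to echelon form.
Swap R1 ↔ R2
R3 ← R3 + (3/2)·R1: [0, 8, 2]
R4 ← R4 + (1/2)·R1: [0, 8, 2]
R3 ← R3 + R2: [0, 0, 0]
R4 ← R4 + R2: [0, 0, 0]
Echelon form has 2 nonzero rows, so rank(A) = 2.
The column space has dimension equal to the rank: 2.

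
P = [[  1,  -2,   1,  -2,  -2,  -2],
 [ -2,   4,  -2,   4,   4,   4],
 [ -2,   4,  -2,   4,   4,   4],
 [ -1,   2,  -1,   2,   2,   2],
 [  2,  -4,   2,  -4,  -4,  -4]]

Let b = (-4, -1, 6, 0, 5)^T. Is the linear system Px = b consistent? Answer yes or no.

Row reduce the augmented matrix [P | b].
R2 ← R2 + (2)·R1: [0, 0, 0, 0, 0, 0, -9]
R3 ← R3 + (2)·R1: [0, 0, 0, 0, 0, 0, -2]
R4 ← R4 + R1: [0, 0, 0, 0, 0, 0, -4]
R5 ← R5 − (2)·R1: [0, 0, 0, 0, 0, 0, 13]
R3 ← R3 − (2/9)·R2: [0, 0, 0, 0, 0, 0, 0]
R4 ← R4 − (4/9)·R2: [0, 0, 0, 0, 0, 0, 0]
R5 ← R5 + (13/9)·R2: [0, 0, 0, 0, 0, 0, 0]
The echelon form has 2 nonzero rows; the last pivot sits in the augmented column, so rank(P) = 1 but rank([P|b]) = 2.
Since the ranks differ, the system is inconsistent.

no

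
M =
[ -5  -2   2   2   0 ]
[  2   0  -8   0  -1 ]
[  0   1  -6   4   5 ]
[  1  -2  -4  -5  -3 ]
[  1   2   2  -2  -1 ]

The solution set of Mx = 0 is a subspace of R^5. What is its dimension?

Row reduce to echelon form.
R2 ← R2 + (2/5)·R1: [0, -4/5, -36/5, 4/5, -1]
R4 ← R4 + (1/5)·R1: [0, -12/5, -18/5, -23/5, -3]
R5 ← R5 + (1/5)·R1: [0, 8/5, 12/5, -8/5, -1]
R3 ← R3 + (5/4)·R2: [0, 0, -15, 5, 15/4]
R4 ← R4 − (3)·R2: [0, 0, 18, -7, 0]
R5 ← R5 + (2)·R2: [0, 0, -12, 0, -3]
R4 ← R4 + (6/5)·R3: [0, 0, 0, -1, 9/2]
R5 ← R5 − (4/5)·R3: [0, 0, 0, -4, -6]
R5 ← R5 − (4)·R4: [0, 0, 0, 0, -24]
5 nonzero rows, so rank(M) = 5.
M has 5 columns; by rank–nullity, nullity = 5 − 5 = 0.

0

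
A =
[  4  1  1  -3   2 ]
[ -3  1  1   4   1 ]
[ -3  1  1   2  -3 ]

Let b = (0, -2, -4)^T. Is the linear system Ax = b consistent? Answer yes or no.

yes

Row reduce the augmented matrix [A | b].
R2 ← R2 + (3/4)·R1: [0, 7/4, 7/4, 7/4, 5/2, -2]
R3 ← R3 + (3/4)·R1: [0, 7/4, 7/4, -1/4, -3/2, -4]
R3 ← R3 − R2: [0, 0, 0, -2, -4, -2]
The echelon form has 3 nonzero rows, and every pivot lies in the first 5 columns, so rank(A) = rank([A|b]) = 3.
The system is consistent.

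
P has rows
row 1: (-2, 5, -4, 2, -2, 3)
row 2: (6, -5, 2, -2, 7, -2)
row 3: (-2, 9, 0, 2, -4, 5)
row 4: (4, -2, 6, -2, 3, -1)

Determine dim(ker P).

Row reduce to echelon form.
R2 ← R2 + (3)·R1: [0, 10, -10, 4, 1, 7]
R3 ← R3 − R1: [0, 4, 4, 0, -2, 2]
R4 ← R4 + (2)·R1: [0, 8, -2, 2, -1, 5]
R3 ← R3 − (2/5)·R2: [0, 0, 8, -8/5, -12/5, -4/5]
R4 ← R4 − (4/5)·R2: [0, 0, 6, -6/5, -9/5, -3/5]
R4 ← R4 − (3/4)·R3: [0, 0, 0, 0, 0, 0]
3 nonzero rows, so rank(P) = 3.
P has 6 columns; by rank–nullity, nullity = 6 − 3 = 3.

3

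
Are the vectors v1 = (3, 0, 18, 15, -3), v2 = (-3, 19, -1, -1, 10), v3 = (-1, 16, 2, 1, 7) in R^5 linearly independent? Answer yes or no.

Form the matrix with these vectors as rows and row reduce.
R2 ← R2 + R1: [0, 19, 17, 14, 7]
R3 ← R3 + (1/3)·R1: [0, 16, 8, 6, 6]
R3 ← R3 − (16/19)·R2: [0, 0, -120/19, -110/19, 2/19]
3 nonzero rows, so the 3 vectors span a space of dimension 3.
Since 3 = 3, the vectors are linearly independent.

yes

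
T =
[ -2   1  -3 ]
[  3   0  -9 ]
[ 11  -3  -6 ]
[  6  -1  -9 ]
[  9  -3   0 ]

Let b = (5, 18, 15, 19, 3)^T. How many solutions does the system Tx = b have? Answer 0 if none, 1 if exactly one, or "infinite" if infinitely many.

infinite

Row reduce the augmented matrix [T | b].
R2 ← R2 + (3/2)·R1: [0, 3/2, -27/2, 51/2]
R3 ← R3 + (11/2)·R1: [0, 5/2, -45/2, 85/2]
R4 ← R4 + (3)·R1: [0, 2, -18, 34]
R5 ← R5 + (9/2)·R1: [0, 3/2, -27/2, 51/2]
R3 ← R3 − (5/3)·R2: [0, 0, 0, 0]
R4 ← R4 − (4/3)·R2: [0, 0, 0, 0]
R5 ← R5 − R2: [0, 0, 0, 0]
The echelon form has 2 nonzero rows, and every pivot lies in the first 3 columns, so rank(T) = rank([T|b]) = 2.
The system is consistent.
rank = 2 < 3 unknowns, so there are infinitely many solutions.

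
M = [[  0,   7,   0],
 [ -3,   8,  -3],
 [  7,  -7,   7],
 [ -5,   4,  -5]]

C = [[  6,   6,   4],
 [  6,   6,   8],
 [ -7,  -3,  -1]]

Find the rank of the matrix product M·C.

2

First compute MC:
[[ 42,  42,  56],
 [ 51,  39,  55],
 [-49, -21, -35],
 [ 29,   9,  17]]
Now row reduce the product.
R2 ← R2 − (17/14)·R1: [0, -12, -13]
R3 ← R3 + (7/6)·R1: [0, 28, 91/3]
R4 ← R4 − (29/42)·R1: [0, -20, -65/3]
R3 ← R3 + (7/3)·R2: [0, 0, 0]
R4 ← R4 − (5/3)·R2: [0, 0, 0]
2 nonzero rows, so rank(MC) = 2.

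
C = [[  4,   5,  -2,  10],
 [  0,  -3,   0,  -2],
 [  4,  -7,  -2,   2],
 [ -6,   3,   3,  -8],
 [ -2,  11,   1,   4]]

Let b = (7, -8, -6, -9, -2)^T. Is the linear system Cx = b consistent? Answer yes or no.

no

Row reduce the augmented matrix [C | b].
R3 ← R3 − R1: [0, -12, 0, -8, -13]
R4 ← R4 + (3/2)·R1: [0, 21/2, 0, 7, 3/2]
R5 ← R5 + (1/2)·R1: [0, 27/2, 0, 9, 3/2]
R3 ← R3 − (4)·R2: [0, 0, 0, 0, 19]
R4 ← R4 + (7/2)·R2: [0, 0, 0, 0, -53/2]
R5 ← R5 + (9/2)·R2: [0, 0, 0, 0, -69/2]
R4 ← R4 + (53/38)·R3: [0, 0, 0, 0, 0]
R5 ← R5 + (69/38)·R3: [0, 0, 0, 0, 0]
The echelon form has 3 nonzero rows; the last pivot sits in the augmented column, so rank(C) = 2 but rank([C|b]) = 3.
Since the ranks differ, the system is inconsistent.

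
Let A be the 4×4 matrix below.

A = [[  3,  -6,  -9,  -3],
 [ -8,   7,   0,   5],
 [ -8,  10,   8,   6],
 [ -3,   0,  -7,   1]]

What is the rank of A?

2

Row reduce to echelon form.
R2 ← R2 + (8/3)·R1: [0, -9, -24, -3]
R3 ← R3 + (8/3)·R1: [0, -6, -16, -2]
R4 ← R4 + R1: [0, -6, -16, -2]
R3 ← R3 − (2/3)·R2: [0, 0, 0, 0]
R4 ← R4 − (2/3)·R2: [0, 0, 0, 0]
Echelon form has 2 nonzero rows, so rank(A) = 2.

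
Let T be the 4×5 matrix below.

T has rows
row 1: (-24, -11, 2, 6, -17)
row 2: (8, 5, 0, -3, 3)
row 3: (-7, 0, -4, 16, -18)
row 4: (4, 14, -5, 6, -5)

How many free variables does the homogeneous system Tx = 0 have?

1

Row reduce to echelon form.
R2 ← R2 + (1/3)·R1: [0, 4/3, 2/3, -1, -8/3]
R3 ← R3 − (7/24)·R1: [0, 77/24, -55/12, 57/4, -313/24]
R4 ← R4 + (1/6)·R1: [0, 73/6, -14/3, 7, -47/6]
R3 ← R3 − (77/32)·R2: [0, 0, -99/16, 533/32, -53/8]
R4 ← R4 − (73/8)·R2: [0, 0, -43/4, 129/8, 33/2]
R4 ← R4 − (172/99)·R3: [0, 0, 0, -2537/198, 2773/99]
4 nonzero rows, so rank(T) = 4.
T has 5 columns; by rank–nullity, nullity = 5 − 4 = 1.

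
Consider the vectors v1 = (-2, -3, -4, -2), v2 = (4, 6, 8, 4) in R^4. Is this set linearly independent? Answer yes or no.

Form the matrix with these vectors as rows and row reduce.
R2 ← R2 + (2)·R1: [0, 0, 0, 0]
1 nonzero row, so the 2 vectors span a space of dimension 1.
Since 1 < 2, the vectors are linearly dependent.

no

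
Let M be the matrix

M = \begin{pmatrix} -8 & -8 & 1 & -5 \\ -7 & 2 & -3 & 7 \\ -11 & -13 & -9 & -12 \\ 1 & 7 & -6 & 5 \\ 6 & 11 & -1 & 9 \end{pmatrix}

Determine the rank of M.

Row reduce to echelon form.
R2 ← R2 − (7/8)·R1: [0, 9, -31/8, 91/8]
R3 ← R3 − (11/8)·R1: [0, -2, -83/8, -41/8]
R4 ← R4 + (1/8)·R1: [0, 6, -47/8, 35/8]
R5 ← R5 + (3/4)·R1: [0, 5, -1/4, 21/4]
R3 ← R3 + (2/9)·R2: [0, 0, -809/72, -187/72]
R4 ← R4 − (2/3)·R2: [0, 0, -79/24, -77/24]
R5 ← R5 − (5/9)·R2: [0, 0, 137/72, -77/72]
R4 ← R4 − (237/809)·R3: [0, 0, 0, -1980/809]
R5 ← R5 + (137/809)·R3: [0, 0, 0, -1221/809]
R5 ← R5 − (37/60)·R4: [0, 0, 0, 0]
Echelon form has 4 nonzero rows, so rank(M) = 4.

4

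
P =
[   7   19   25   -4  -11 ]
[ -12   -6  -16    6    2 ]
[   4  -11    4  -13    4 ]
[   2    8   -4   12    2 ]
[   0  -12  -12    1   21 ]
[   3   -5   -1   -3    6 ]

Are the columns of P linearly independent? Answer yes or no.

yes

Row reduce P to echelon form.
R2 ← R2 + (12/7)·R1: [0, 186/7, 188/7, -6/7, -118/7]
R3 ← R3 − (4/7)·R1: [0, -153/7, -72/7, -75/7, 72/7]
R4 ← R4 − (2/7)·R1: [0, 18/7, -78/7, 92/7, 36/7]
R6 ← R6 − (3/7)·R1: [0, -92/7, -82/7, -9/7, 75/7]
R3 ← R3 + (51/62)·R2: [0, 0, 366/31, -354/31, -111/31]
R4 ← R4 − (3/31)·R2: [0, 0, -426/31, 410/31, 210/31]
R5 ← R5 + (14/31)·R2: [0, 0, 4/31, 19/31, 415/31]
R6 ← R6 + (46/93)·R2: [0, 0, 146/93, -53/31, 221/93]
R4 ← R4 + (71/61)·R3: [0, 0, 0, -4/61, 159/61]
R5 ← R5 − (2/183)·R3: [0, 0, 0, 45/61, 819/61]
R6 ← R6 − (73/549)·R3: [0, 0, 0, -35/183, 174/61]
R5 ← R5 + (45/4)·R4: [0, 0, 0, 0, 171/4]
R6 ← R6 − (35/12)·R4: [0, 0, 0, 0, -19/4]
R6 ← R6 + (1/9)·R5: [0, 0, 0, 0, 0]
5 pivots among 5 columns.
Every column is a pivot column, so the columns are linearly independent.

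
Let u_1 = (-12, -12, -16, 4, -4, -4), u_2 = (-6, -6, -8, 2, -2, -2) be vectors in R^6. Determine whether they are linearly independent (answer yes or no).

no

Form the matrix with these vectors as rows and row reduce.
R2 ← R2 − (1/2)·R1: [0, 0, 0, 0, 0, 0]
1 nonzero row, so the 2 vectors span a space of dimension 1.
Since 1 < 2, the vectors are linearly dependent.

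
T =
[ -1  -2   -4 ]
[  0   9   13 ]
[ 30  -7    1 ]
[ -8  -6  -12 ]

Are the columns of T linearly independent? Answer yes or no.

Row reduce T to echelon form.
R3 ← R3 + (30)·R1: [0, -67, -119]
R4 ← R4 − (8)·R1: [0, 10, 20]
R3 ← R3 + (67/9)·R2: [0, 0, -200/9]
R4 ← R4 − (10/9)·R2: [0, 0, 50/9]
R4 ← R4 + (1/4)·R3: [0, 0, 0]
3 pivots among 3 columns.
Every column is a pivot column, so the columns are linearly independent.

yes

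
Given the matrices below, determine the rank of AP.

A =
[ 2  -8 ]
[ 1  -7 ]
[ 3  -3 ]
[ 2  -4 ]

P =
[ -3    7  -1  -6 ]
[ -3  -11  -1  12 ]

First compute AP:
[[ 18, 102,   6, -108],
 [ 18,  84,   6, -90],
 [  0,  54,   0, -54],
 [  6,  58,   2, -60]]
Now row reduce the product.
R2 ← R2 − R1: [0, -18, 0, 18]
R4 ← R4 − (1/3)·R1: [0, 24, 0, -24]
R3 ← R3 + (3)·R2: [0, 0, 0, 0]
R4 ← R4 + (4/3)·R2: [0, 0, 0, 0]
2 nonzero rows, so rank(AP) = 2.

2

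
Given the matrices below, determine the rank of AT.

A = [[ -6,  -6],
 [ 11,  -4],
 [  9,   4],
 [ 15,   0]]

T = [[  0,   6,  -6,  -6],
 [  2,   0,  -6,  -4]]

First compute AT:
[[-12, -36,  72,  60],
 [ -8,  66, -42, -50],
 [  8,  54, -78, -70],
 [  0,  90, -90, -90]]
Now row reduce the product.
R2 ← R2 − (2/3)·R1: [0, 90, -90, -90]
R3 ← R3 + (2/3)·R1: [0, 30, -30, -30]
R3 ← R3 − (1/3)·R2: [0, 0, 0, 0]
R4 ← R4 − R2: [0, 0, 0, 0]
2 nonzero rows, so rank(AT) = 2.

2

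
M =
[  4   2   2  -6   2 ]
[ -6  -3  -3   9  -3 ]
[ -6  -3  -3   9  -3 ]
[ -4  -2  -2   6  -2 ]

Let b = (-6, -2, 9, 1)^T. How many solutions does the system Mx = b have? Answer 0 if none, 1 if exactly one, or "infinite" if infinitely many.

0

Row reduce the augmented matrix [M | b].
R2 ← R2 + (3/2)·R1: [0, 0, 0, 0, 0, -11]
R3 ← R3 + (3/2)·R1: [0, 0, 0, 0, 0, 0]
R4 ← R4 + R1: [0, 0, 0, 0, 0, -5]
R4 ← R4 − (5/11)·R2: [0, 0, 0, 0, 0, 0]
The echelon form has 2 nonzero rows; the last pivot sits in the augmented column, so rank(M) = 1 but rank([M|b]) = 2.
Since the ranks differ, the system is inconsistent.
It has no solutions.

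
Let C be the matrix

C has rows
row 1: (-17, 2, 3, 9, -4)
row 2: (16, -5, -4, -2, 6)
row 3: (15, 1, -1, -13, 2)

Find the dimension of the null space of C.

2

Row reduce to echelon form.
R2 ← R2 + (16/17)·R1: [0, -53/17, -20/17, 110/17, 38/17]
R3 ← R3 + (15/17)·R1: [0, 47/17, 28/17, -86/17, -26/17]
R3 ← R3 + (47/53)·R2: [0, 0, 32/53, 36/53, 24/53]
3 nonzero rows, so rank(C) = 3.
C has 5 columns; by rank–nullity, nullity = 5 − 3 = 2.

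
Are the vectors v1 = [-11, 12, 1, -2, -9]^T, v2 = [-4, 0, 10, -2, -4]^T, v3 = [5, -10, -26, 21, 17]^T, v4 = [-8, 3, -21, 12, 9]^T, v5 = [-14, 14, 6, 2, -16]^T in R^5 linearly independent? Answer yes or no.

Form the matrix with these vectors as rows and row reduce.
R2 ← R2 − (4/11)·R1: [0, -48/11, 106/11, -14/11, -8/11]
R3 ← R3 + (5/11)·R1: [0, -50/11, -281/11, 221/11, 142/11]
R4 ← R4 − (8/11)·R1: [0, -63/11, -239/11, 148/11, 171/11]
R5 ← R5 − (14/11)·R1: [0, -14/11, 52/11, 50/11, -50/11]
R3 ← R3 − (25/24)·R2: [0, 0, -427/12, 257/12, 41/3]
R4 ← R4 − (21/16)·R2: [0, 0, -275/8, 121/8, 33/2]
R5 ← R5 − (7/24)·R2: [0, 0, 23/12, 59/12, -13/3]
R4 ← R4 − (825/854)·R3: [0, 0, 0, -2376/427, 1408/427]
R5 ← R5 + (23/427)·R3: [0, 0, 0, 2592/427, -1536/427]
R5 ← R5 + (12/11)·R4: [0, 0, 0, 0, 0]
4 nonzero rows, so the 5 vectors span a space of dimension 4.
Since 4 < 5, the vectors are linearly dependent.

no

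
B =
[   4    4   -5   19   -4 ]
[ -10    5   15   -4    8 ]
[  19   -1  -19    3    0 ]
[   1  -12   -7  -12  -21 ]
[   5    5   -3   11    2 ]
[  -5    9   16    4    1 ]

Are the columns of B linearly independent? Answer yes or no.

yes

Row reduce B to echelon form.
R2 ← R2 + (5/2)·R1: [0, 15, 5/2, 87/2, -2]
R3 ← R3 − (19/4)·R1: [0, -20, 19/4, -349/4, 19]
R4 ← R4 − (1/4)·R1: [0, -13, -23/4, -67/4, -20]
R5 ← R5 − (5/4)·R1: [0, 0, 13/4, -51/4, 7]
R6 ← R6 + (5/4)·R1: [0, 14, 39/4, 111/4, -4]
R3 ← R3 + (4/3)·R2: [0, 0, 97/12, -117/4, 49/3]
R4 ← R4 + (13/15)·R2: [0, 0, -43/12, 419/20, -326/15]
R6 ← R6 − (14/15)·R2: [0, 0, 89/12, -257/20, -32/15]
R4 ← R4 + (43/97)·R3: [0, 0, 0, 3872/485, -7029/485]
R5 ← R5 − (39/97)·R3: [0, 0, 0, -96/97, 42/97]
R6 ← R6 − (89/97)·R3: [0, 0, 0, 6784/485, -8303/485]
R5 ← R5 + (15/121)·R4: [0, 0, 0, 0, -15/11]
R6 ← R6 − (212/121)·R4: [0, 0, 0, 0, 91/11]
R6 ← R6 + (91/15)·R5: [0, 0, 0, 0, 0]
5 pivots among 5 columns.
Every column is a pivot column, so the columns are linearly independent.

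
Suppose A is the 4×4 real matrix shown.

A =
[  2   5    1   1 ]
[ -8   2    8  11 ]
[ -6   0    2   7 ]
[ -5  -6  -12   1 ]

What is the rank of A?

3

Row reduce to echelon form.
R2 ← R2 + (4)·R1: [0, 22, 12, 15]
R3 ← R3 + (3)·R1: [0, 15, 5, 10]
R4 ← R4 + (5/2)·R1: [0, 13/2, -19/2, 7/2]
R3 ← R3 − (15/22)·R2: [0, 0, -35/11, -5/22]
R4 ← R4 − (13/44)·R2: [0, 0, -287/22, -41/44]
R4 ← R4 − (41/10)·R3: [0, 0, 0, 0]
Echelon form has 3 nonzero rows, so rank(A) = 3.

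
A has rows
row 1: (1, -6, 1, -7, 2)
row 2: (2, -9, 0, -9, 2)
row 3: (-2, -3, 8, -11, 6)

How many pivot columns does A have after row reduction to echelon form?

Row reduce to echelon form.
R2 ← R2 − (2)·R1: [0, 3, -2, 5, -2]
R3 ← R3 + (2)·R1: [0, -15, 10, -25, 10]
R3 ← R3 + (5)·R2: [0, 0, 0, 0, 0]
Echelon form has 2 nonzero rows, so rank(A) = 2.
Each nonzero row contributes one pivot column: 2 pivot columns.

2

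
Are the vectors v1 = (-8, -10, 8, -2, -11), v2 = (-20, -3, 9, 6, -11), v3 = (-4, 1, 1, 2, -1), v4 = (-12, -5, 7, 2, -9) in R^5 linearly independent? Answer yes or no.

Form the matrix with these vectors as rows and row reduce.
R2 ← R2 − (5/2)·R1: [0, 22, -11, 11, 33/2]
R3 ← R3 − (1/2)·R1: [0, 6, -3, 3, 9/2]
R4 ← R4 − (3/2)·R1: [0, 10, -5, 5, 15/2]
R3 ← R3 − (3/11)·R2: [0, 0, 0, 0, 0]
R4 ← R4 − (5/11)·R2: [0, 0, 0, 0, 0]
2 nonzero rows, so the 4 vectors span a space of dimension 2.
Since 2 < 4, the vectors are linearly dependent.

no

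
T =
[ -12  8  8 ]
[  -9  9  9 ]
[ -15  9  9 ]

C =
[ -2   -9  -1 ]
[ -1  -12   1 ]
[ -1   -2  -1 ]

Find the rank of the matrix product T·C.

2

First compute TC:
[[  8,  -4,  12],
 [  0, -45,   9],
 [ 12,   9,  15]]
Now row reduce the product.
R3 ← R3 − (3/2)·R1: [0, 15, -3]
R3 ← R3 + (1/3)·R2: [0, 0, 0]
2 nonzero rows, so rank(TC) = 2.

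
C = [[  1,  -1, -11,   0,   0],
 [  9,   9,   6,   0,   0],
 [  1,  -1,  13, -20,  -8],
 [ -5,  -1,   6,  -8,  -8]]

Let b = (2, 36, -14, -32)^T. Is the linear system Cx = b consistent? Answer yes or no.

Row reduce the augmented matrix [C | b].
R2 ← R2 − (9)·R1: [0, 18, 105, 0, 0, 18]
R3 ← R3 − R1: [0, 0, 24, -20, -8, -16]
R4 ← R4 + (5)·R1: [0, -6, -49, -8, -8, -22]
R4 ← R4 + (1/3)·R2: [0, 0, -14, -8, -8, -16]
R4 ← R4 + (7/12)·R3: [0, 0, 0, -59/3, -38/3, -76/3]
The echelon form has 4 nonzero rows, and every pivot lies in the first 5 columns, so rank(C) = rank([C|b]) = 4.
The system is consistent.

yes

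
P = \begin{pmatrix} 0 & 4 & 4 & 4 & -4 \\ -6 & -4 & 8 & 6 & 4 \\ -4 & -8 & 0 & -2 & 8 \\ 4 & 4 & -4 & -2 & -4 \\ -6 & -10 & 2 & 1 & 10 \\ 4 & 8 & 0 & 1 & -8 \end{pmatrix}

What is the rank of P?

Row reduce to echelon form.
Swap R1 ↔ R2
R3 ← R3 − (2/3)·R1: [0, -16/3, -16/3, -6, 16/3]
R4 ← R4 + (2/3)·R1: [0, 4/3, 4/3, 2, -4/3]
R5 ← R5 − R1: [0, -6, -6, -5, 6]
R6 ← R6 + (2/3)·R1: [0, 16/3, 16/3, 5, -16/3]
R3 ← R3 + (4/3)·R2: [0, 0, 0, -2/3, 0]
R4 ← R4 − (1/3)·R2: [0, 0, 0, 2/3, 0]
R5 ← R5 + (3/2)·R2: [0, 0, 0, 1, 0]
R6 ← R6 − (4/3)·R2: [0, 0, 0, -1/3, 0]
R4 ← R4 + R3: [0, 0, 0, 0, 0]
R5 ← R5 + (3/2)·R3: [0, 0, 0, 0, 0]
R6 ← R6 − (1/2)·R3: [0, 0, 0, 0, 0]
Echelon form has 3 nonzero rows, so rank(P) = 3.

3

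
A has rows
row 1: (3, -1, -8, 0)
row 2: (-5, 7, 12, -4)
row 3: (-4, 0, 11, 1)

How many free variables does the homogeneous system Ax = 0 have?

Row reduce to echelon form.
R2 ← R2 + (5/3)·R1: [0, 16/3, -4/3, -4]
R3 ← R3 + (4/3)·R1: [0, -4/3, 1/3, 1]
R3 ← R3 + (1/4)·R2: [0, 0, 0, 0]
2 nonzero rows, so rank(A) = 2.
A has 4 columns; by rank–nullity, nullity = 4 − 2 = 2.

2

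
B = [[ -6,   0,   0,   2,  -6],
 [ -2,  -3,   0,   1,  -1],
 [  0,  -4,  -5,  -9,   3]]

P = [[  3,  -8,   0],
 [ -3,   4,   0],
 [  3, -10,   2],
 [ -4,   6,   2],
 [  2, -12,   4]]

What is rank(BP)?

3

First compute BP:
[[-38, 132, -20],
 [ -3,  22,  -2],
 [ 39, -56, -16]]
Now row reduce the product.
R2 ← R2 − (3/38)·R1: [0, 220/19, -8/19]
R3 ← R3 + (39/38)·R1: [0, 1510/19, -694/19]
R3 ← R3 − (151/22)·R2: [0, 0, -370/11]
3 nonzero rows, so rank(BP) = 3.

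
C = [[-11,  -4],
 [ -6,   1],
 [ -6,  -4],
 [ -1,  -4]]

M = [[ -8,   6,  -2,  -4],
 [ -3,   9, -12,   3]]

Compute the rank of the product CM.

2

First compute CM:
[[100, -102,  70,  32],
 [ 45, -27,   0,  27],
 [ 60, -72,  60,  12],
 [ 20, -42,  50,  -8]]
Now row reduce the product.
R2 ← R2 − (9/20)·R1: [0, 189/10, -63/2, 63/5]
R3 ← R3 − (3/5)·R1: [0, -54/5, 18, -36/5]
R4 ← R4 − (1/5)·R1: [0, -108/5, 36, -72/5]
R3 ← R3 + (4/7)·R2: [0, 0, 0, 0]
R4 ← R4 + (8/7)·R2: [0, 0, 0, 0]
2 nonzero rows, so rank(CM) = 2.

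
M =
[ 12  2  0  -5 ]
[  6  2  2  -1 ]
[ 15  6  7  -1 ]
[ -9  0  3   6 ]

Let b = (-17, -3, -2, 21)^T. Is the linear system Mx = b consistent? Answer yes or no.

Row reduce the augmented matrix [M | b].
R2 ← R2 − (1/2)·R1: [0, 1, 2, 3/2, 11/2]
R3 ← R3 − (5/4)·R1: [0, 7/2, 7, 21/4, 77/4]
R4 ← R4 + (3/4)·R1: [0, 3/2, 3, 9/4, 33/4]
R3 ← R3 − (7/2)·R2: [0, 0, 0, 0, 0]
R4 ← R4 − (3/2)·R2: [0, 0, 0, 0, 0]
The echelon form has 2 nonzero rows, and every pivot lies in the first 4 columns, so rank(M) = rank([M|b]) = 2.
The system is consistent.

yes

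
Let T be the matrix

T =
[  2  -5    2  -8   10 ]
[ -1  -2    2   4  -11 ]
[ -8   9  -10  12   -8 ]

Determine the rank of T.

3

Row reduce to echelon form.
R2 ← R2 + (1/2)·R1: [0, -9/2, 3, 0, -6]
R3 ← R3 + (4)·R1: [0, -11, -2, -20, 32]
R3 ← R3 − (22/9)·R2: [0, 0, -28/3, -20, 140/3]
Echelon form has 3 nonzero rows, so rank(T) = 3.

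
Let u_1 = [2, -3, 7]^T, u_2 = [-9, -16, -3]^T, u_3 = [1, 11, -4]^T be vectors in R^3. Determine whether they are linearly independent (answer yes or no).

Form the matrix with these vectors as rows and row reduce.
R2 ← R2 + (9/2)·R1: [0, -59/2, 57/2]
R3 ← R3 − (1/2)·R1: [0, 25/2, -15/2]
R3 ← R3 + (25/59)·R2: [0, 0, 270/59]
3 nonzero rows, so the 3 vectors span a space of dimension 3.
Since 3 = 3, the vectors are linearly independent.

yes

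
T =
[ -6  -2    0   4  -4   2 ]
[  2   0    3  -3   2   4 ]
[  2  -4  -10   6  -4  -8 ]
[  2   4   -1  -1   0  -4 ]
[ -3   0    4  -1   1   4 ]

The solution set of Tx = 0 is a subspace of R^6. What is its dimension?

2

Row reduce to echelon form.
R2 ← R2 + (1/3)·R1: [0, -2/3, 3, -5/3, 2/3, 14/3]
R3 ← R3 + (1/3)·R1: [0, -14/3, -10, 22/3, -16/3, -22/3]
R4 ← R4 + (1/3)·R1: [0, 10/3, -1, 1/3, -4/3, -10/3]
R5 ← R5 − (1/2)·R1: [0, 1, 4, -3, 3, 3]
R3 ← R3 − (7)·R2: [0, 0, -31, 19, -10, -40]
R4 ← R4 + (5)·R2: [0, 0, 14, -8, 2, 20]
R5 ← R5 + (3/2)·R2: [0, 0, 17/2, -11/2, 4, 10]
R4 ← R4 + (14/31)·R3: [0, 0, 0, 18/31, -78/31, 60/31]
R5 ← R5 + (17/62)·R3: [0, 0, 0, -9/31, 39/31, -30/31]
R5 ← R5 + (1/2)·R4: [0, 0, 0, 0, 0, 0]
4 nonzero rows, so rank(T) = 4.
T has 6 columns; by rank–nullity, nullity = 6 − 4 = 2.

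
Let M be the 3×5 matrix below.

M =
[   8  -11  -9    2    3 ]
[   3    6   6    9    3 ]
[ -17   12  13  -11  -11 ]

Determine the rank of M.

Row reduce to echelon form.
R2 ← R2 − (3/8)·R1: [0, 81/8, 75/8, 33/4, 15/8]
R3 ← R3 + (17/8)·R1: [0, -91/8, -49/8, -27/4, -37/8]
R3 ← R3 + (91/81)·R2: [0, 0, 119/27, 68/27, -68/27]
Echelon form has 3 nonzero rows, so rank(M) = 3.

3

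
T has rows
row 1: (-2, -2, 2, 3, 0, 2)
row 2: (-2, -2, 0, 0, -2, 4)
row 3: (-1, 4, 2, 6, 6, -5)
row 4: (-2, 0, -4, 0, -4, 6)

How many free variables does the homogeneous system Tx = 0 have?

2

Row reduce to echelon form.
R2 ← R2 − R1: [0, 0, -2, -3, -2, 2]
R3 ← R3 − (1/2)·R1: [0, 5, 1, 9/2, 6, -6]
R4 ← R4 − R1: [0, 2, -6, -3, -4, 4]
Swap R2 ↔ R3
R4 ← R4 − (2/5)·R2: [0, 0, -32/5, -24/5, -32/5, 32/5]
R4 ← R4 − (16/5)·R3: [0, 0, 0, 24/5, 0, 0]
4 nonzero rows, so rank(T) = 4.
T has 6 columns; by rank–nullity, nullity = 6 − 4 = 2.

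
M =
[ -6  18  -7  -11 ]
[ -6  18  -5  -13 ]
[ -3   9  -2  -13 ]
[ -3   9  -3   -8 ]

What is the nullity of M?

Row reduce to echelon form.
R2 ← R2 − R1: [0, 0, 2, -2]
R3 ← R3 − (1/2)·R1: [0, 0, 3/2, -15/2]
R4 ← R4 − (1/2)·R1: [0, 0, 1/2, -5/2]
R3 ← R3 − (3/4)·R2: [0, 0, 0, -6]
R4 ← R4 − (1/4)·R2: [0, 0, 0, -2]
R4 ← R4 − (1/3)·R3: [0, 0, 0, 0]
3 nonzero rows, so rank(M) = 3.
M has 4 columns; by rank–nullity, nullity = 4 − 3 = 1.

1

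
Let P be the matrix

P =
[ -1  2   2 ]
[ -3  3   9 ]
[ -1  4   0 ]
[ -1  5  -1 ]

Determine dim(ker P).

Row reduce to echelon form.
R2 ← R2 − (3)·R1: [0, -3, 3]
R3 ← R3 − R1: [0, 2, -2]
R4 ← R4 − R1: [0, 3, -3]
R3 ← R3 + (2/3)·R2: [0, 0, 0]
R4 ← R4 + R2: [0, 0, 0]
2 nonzero rows, so rank(P) = 2.
P has 3 columns; by rank–nullity, nullity = 3 − 2 = 1.

1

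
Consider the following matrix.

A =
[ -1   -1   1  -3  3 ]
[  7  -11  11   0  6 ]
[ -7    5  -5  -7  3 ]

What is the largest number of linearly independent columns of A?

Row reduce to echelon form.
R2 ← R2 + (7)·R1: [0, -18, 18, -21, 27]
R3 ← R3 − (7)·R1: [0, 12, -12, 14, -18]
R3 ← R3 + (2/3)·R2: [0, 0, 0, 0, 0]
Echelon form has 2 nonzero rows, so rank(A) = 2.
The rank gives the maximum number of linearly independent columns: 2.

2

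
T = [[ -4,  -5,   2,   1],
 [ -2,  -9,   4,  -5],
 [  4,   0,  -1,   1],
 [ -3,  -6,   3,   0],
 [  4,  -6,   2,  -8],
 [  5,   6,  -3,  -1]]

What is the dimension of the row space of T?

Row reduce to echelon form.
R2 ← R2 − (1/2)·R1: [0, -13/2, 3, -11/2]
R3 ← R3 + R1: [0, -5, 1, 2]
R4 ← R4 − (3/4)·R1: [0, -9/4, 3/2, -3/4]
R5 ← R5 + R1: [0, -11, 4, -7]
R6 ← R6 + (5/4)·R1: [0, -1/4, -1/2, 1/4]
R3 ← R3 − (10/13)·R2: [0, 0, -17/13, 81/13]
R4 ← R4 − (9/26)·R2: [0, 0, 6/13, 15/13]
R5 ← R5 − (22/13)·R2: [0, 0, -14/13, 30/13]
R6 ← R6 − (1/26)·R2: [0, 0, -8/13, 6/13]
R4 ← R4 + (6/17)·R3: [0, 0, 0, 57/17]
R5 ← R5 − (14/17)·R3: [0, 0, 0, -48/17]
R6 ← R6 − (8/17)·R3: [0, 0, 0, -42/17]
R5 ← R5 + (16/19)·R4: [0, 0, 0, 0]
R6 ← R6 + (14/19)·R4: [0, 0, 0, 0]
Echelon form has 4 nonzero rows, so rank(T) = 4.
The row space has dimension equal to the rank: 4.

4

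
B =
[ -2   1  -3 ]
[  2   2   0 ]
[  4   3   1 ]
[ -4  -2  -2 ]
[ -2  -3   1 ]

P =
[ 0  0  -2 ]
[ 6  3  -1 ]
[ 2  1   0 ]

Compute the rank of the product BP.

2

First compute BP:
[[  0,   0,   3],
 [ 12,   6,  -6],
 [ 20,  10, -11],
 [-16,  -8,  10],
 [-16,  -8,   7]]
Now row reduce the product.
Swap R1 ↔ R2
R3 ← R3 − (5/3)·R1: [0, 0, -1]
R4 ← R4 + (4/3)·R1: [0, 0, 2]
R5 ← R5 + (4/3)·R1: [0, 0, -1]
R3 ← R3 + (1/3)·R2: [0, 0, 0]
R4 ← R4 − (2/3)·R2: [0, 0, 0]
R5 ← R5 + (1/3)·R2: [0, 0, 0]
2 nonzero rows, so rank(BP) = 2.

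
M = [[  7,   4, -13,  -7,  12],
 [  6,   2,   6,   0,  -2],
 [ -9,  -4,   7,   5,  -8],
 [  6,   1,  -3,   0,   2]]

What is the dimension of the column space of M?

3

Row reduce to echelon form.
R2 ← R2 − (6/7)·R1: [0, -10/7, 120/7, 6, -86/7]
R3 ← R3 + (9/7)·R1: [0, 8/7, -68/7, -4, 52/7]
R4 ← R4 − (6/7)·R1: [0, -17/7, 57/7, 6, -58/7]
R3 ← R3 + (4/5)·R2: [0, 0, 4, 4/5, -12/5]
R4 ← R4 − (17/10)·R2: [0, 0, -21, -21/5, 63/5]
R4 ← R4 + (21/4)·R3: [0, 0, 0, 0, 0]
Echelon form has 3 nonzero rows, so rank(M) = 3.
The column space has dimension equal to the rank: 3.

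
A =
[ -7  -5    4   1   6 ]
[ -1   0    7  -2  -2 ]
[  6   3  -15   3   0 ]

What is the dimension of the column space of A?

Row reduce to echelon form.
R2 ← R2 − (1/7)·R1: [0, 5/7, 45/7, -15/7, -20/7]
R3 ← R3 + (6/7)·R1: [0, -9/7, -81/7, 27/7, 36/7]
R3 ← R3 + (9/5)·R2: [0, 0, 0, 0, 0]
Echelon form has 2 nonzero rows, so rank(A) = 2.
The column space has dimension equal to the rank: 2.

2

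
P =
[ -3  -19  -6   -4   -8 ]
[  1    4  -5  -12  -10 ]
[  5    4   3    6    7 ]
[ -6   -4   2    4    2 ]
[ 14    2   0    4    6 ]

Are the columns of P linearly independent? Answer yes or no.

Row reduce P to echelon form.
R2 ← R2 + (1/3)·R1: [0, -7/3, -7, -40/3, -38/3]
R3 ← R3 + (5/3)·R1: [0, -83/3, -7, -2/3, -19/3]
R4 ← R4 − (2)·R1: [0, 34, 14, 12, 18]
R5 ← R5 + (14/3)·R1: [0, -260/3, -28, -44/3, -94/3]
R3 ← R3 − (83/7)·R2: [0, 0, 76, 1102/7, 1007/7]
R4 ← R4 + (102/7)·R2: [0, 0, -88, -1276/7, -1166/7]
R5 ← R5 − (260/7)·R2: [0, 0, 232, 3364/7, 3074/7]
R4 ← R4 + (22/19)·R3: [0, 0, 0, 0, 0]
R5 ← R5 − (58/19)·R3: [0, 0, 0, 0, 0]
3 pivots among 5 columns.
Only 3 < 5 pivot columns, so the columns are linearly dependent.

no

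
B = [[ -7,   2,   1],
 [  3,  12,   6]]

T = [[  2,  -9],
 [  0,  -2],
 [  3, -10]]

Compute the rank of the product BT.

First compute BT:
[[-11,  49],
 [ 24, -111]]
Now row reduce the product.
R2 ← R2 + (24/11)·R1: [0, -45/11]
2 nonzero rows, so rank(BT) = 2.

2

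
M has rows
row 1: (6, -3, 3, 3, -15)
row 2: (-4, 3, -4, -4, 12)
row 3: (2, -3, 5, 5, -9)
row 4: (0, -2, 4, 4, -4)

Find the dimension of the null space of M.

Row reduce to echelon form.
R2 ← R2 + (2/3)·R1: [0, 1, -2, -2, 2]
R3 ← R3 − (1/3)·R1: [0, -2, 4, 4, -4]
R3 ← R3 + (2)·R2: [0, 0, 0, 0, 0]
R4 ← R4 + (2)·R2: [0, 0, 0, 0, 0]
2 nonzero rows, so rank(M) = 2.
M has 5 columns; by rank–nullity, nullity = 5 − 2 = 3.

3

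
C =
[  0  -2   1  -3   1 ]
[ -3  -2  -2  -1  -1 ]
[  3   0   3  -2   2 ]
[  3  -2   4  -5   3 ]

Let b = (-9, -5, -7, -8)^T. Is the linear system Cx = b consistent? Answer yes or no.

no

Row reduce the augmented matrix [C | b].
Swap R1 ↔ R2
R3 ← R3 + R1: [0, -2, 1, -3, 1, -12]
R4 ← R4 + R1: [0, -4, 2, -6, 2, -13]
R3 ← R3 − R2: [0, 0, 0, 0, 0, -3]
R4 ← R4 − (2)·R2: [0, 0, 0, 0, 0, 5]
R4 ← R4 + (5/3)·R3: [0, 0, 0, 0, 0, 0]
The echelon form has 3 nonzero rows; the last pivot sits in the augmented column, so rank(C) = 2 but rank([C|b]) = 3.
Since the ranks differ, the system is inconsistent.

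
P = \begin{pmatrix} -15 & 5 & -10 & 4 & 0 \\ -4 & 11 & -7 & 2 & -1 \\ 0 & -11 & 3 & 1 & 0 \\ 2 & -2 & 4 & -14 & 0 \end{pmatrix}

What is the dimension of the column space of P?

Row reduce to echelon form.
R2 ← R2 − (4/15)·R1: [0, 29/3, -13/3, 14/15, -1]
R4 ← R4 + (2/15)·R1: [0, -4/3, 8/3, -202/15, 0]
R3 ← R3 + (33/29)·R2: [0, 0, -56/29, 299/145, -33/29]
R4 ← R4 + (4/29)·R2: [0, 0, 60/29, -1934/145, -4/29]
R4 ← R4 + (15/14)·R3: [0, 0, 0, -779/70, -19/14]
Echelon form has 4 nonzero rows, so rank(P) = 4.
The column space has dimension equal to the rank: 4.

4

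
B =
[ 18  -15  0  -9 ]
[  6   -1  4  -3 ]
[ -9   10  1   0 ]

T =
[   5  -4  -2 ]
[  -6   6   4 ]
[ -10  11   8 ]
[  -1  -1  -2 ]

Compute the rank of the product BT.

First compute BT:
[[189, -153, -78],
 [ -1,  17,  22],
 [-115, 107,  66]]
Now row reduce the product.
R2 ← R2 + (1/189)·R1: [0, 340/21, 1360/63]
R3 ← R3 + (115/189)·R1: [0, 292/21, 1168/63]
R3 ← R3 − (73/85)·R2: [0, 0, 0]
2 nonzero rows, so rank(BT) = 2.

2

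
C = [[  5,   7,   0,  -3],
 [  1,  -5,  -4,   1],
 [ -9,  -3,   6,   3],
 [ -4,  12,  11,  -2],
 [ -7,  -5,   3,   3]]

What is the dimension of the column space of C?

Row reduce to echelon form.
R2 ← R2 − (1/5)·R1: [0, -32/5, -4, 8/5]
R3 ← R3 + (9/5)·R1: [0, 48/5, 6, -12/5]
R4 ← R4 + (4/5)·R1: [0, 88/5, 11, -22/5]
R5 ← R5 + (7/5)·R1: [0, 24/5, 3, -6/5]
R3 ← R3 + (3/2)·R2: [0, 0, 0, 0]
R4 ← R4 + (11/4)·R2: [0, 0, 0, 0]
R5 ← R5 + (3/4)·R2: [0, 0, 0, 0]
Echelon form has 2 nonzero rows, so rank(C) = 2.
The column space has dimension equal to the rank: 2.

2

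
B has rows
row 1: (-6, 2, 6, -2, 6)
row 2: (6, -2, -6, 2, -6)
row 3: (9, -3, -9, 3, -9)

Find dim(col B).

Row reduce to echelon form.
R2 ← R2 + R1: [0, 0, 0, 0, 0]
R3 ← R3 + (3/2)·R1: [0, 0, 0, 0, 0]
Echelon form has 1 nonzero row, so rank(B) = 1.
The column space has dimension equal to the rank: 1.

1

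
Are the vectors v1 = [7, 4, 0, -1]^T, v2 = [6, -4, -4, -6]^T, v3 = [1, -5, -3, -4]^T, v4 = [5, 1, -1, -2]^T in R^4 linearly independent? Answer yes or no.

no

Form the matrix with these vectors as rows and row reduce.
R2 ← R2 − (6/7)·R1: [0, -52/7, -4, -36/7]
R3 ← R3 − (1/7)·R1: [0, -39/7, -3, -27/7]
R4 ← R4 − (5/7)·R1: [0, -13/7, -1, -9/7]
R3 ← R3 − (3/4)·R2: [0, 0, 0, 0]
R4 ← R4 − (1/4)·R2: [0, 0, 0, 0]
2 nonzero rows, so the 4 vectors span a space of dimension 2.
Since 2 < 4, the vectors are linearly dependent.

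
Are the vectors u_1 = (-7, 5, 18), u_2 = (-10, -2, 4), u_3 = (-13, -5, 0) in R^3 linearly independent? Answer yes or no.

yes

Form the matrix with these vectors as rows and row reduce.
R2 ← R2 − (10/7)·R1: [0, -64/7, -152/7]
R3 ← R3 − (13/7)·R1: [0, -100/7, -234/7]
R3 ← R3 − (25/16)·R2: [0, 0, 1/2]
3 nonzero rows, so the 3 vectors span a space of dimension 3.
Since 3 = 3, the vectors are linearly independent.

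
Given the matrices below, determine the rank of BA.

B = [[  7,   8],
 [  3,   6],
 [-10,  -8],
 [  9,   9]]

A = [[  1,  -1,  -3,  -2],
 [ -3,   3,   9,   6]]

1

First compute BA:
[[-17,  17,  51,  34],
 [-15,  15,  45,  30],
 [ 14, -14, -42, -28],
 [-18,  18,  54,  36]]
Now row reduce the product.
R2 ← R2 − (15/17)·R1: [0, 0, 0, 0]
R3 ← R3 + (14/17)·R1: [0, 0, 0, 0]
R4 ← R4 − (18/17)·R1: [0, 0, 0, 0]
1 nonzero row, so rank(BA) = 1.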